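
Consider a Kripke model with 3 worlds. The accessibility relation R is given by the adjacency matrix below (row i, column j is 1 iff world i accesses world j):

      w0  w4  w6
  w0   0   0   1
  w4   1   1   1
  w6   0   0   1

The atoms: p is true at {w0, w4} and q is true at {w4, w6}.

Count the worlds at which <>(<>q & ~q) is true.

w0: successors {w6}; <>q & ~q there: w6:F. ✗
w4: successors {w0, w4, w6}; <>q & ~q there: w0:T, w4:F, w6:F. ✓
w6: successors {w6}; <>q & ~q there: w6:F. ✗
Satisfying worlds: {w4}.

1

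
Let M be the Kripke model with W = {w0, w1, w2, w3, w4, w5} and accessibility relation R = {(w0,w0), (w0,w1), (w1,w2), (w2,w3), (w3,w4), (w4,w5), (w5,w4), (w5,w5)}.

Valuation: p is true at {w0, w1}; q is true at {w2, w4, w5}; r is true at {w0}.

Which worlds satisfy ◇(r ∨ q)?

{w0, w1, w3, w4, w5}

w0: successors {w0, w1}; r ∨ q there: w0:T, w1:F. ✓
w1: successors {w2}; r ∨ q there: w2:T. ✓
w2: successors {w3}; r ∨ q there: w3:F. ✗
w3: successors {w4}; r ∨ q there: w4:T. ✓
w4: successors {w5}; r ∨ q there: w5:T. ✓
w5: successors {w4, w5}; r ∨ q there: w4:T, w5:T. ✓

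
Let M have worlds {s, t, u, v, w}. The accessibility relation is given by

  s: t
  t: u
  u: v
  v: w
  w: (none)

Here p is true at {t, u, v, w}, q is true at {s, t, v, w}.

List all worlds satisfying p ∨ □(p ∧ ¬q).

s: p is F, □(p ∧ ¬q) is F. ✗
t: p is T, □(p ∧ ¬q) is T. ✓
u: p is T, □(p ∧ ¬q) is F. ✓
v: p is T, □(p ∧ ¬q) is F. ✓
w: p is T, □(p ∧ ¬q) is T. ✓

{t, u, v, w}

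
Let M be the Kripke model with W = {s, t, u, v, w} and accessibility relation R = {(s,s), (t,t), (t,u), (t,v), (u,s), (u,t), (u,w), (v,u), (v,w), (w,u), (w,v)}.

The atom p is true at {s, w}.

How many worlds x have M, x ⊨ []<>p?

2

s: successors {s}; <>p there: s:T. ✓
t: successors {t, u, v}; <>p there: t:F, u:T, v:T. ✗
u: successors {s, t, w}; <>p there: s:T, t:F, w:F. ✗
v: successors {u, w}; <>p there: u:T, w:F. ✗
w: successors {u, v}; <>p there: u:T, v:T. ✓
Satisfying worlds: {s, w}.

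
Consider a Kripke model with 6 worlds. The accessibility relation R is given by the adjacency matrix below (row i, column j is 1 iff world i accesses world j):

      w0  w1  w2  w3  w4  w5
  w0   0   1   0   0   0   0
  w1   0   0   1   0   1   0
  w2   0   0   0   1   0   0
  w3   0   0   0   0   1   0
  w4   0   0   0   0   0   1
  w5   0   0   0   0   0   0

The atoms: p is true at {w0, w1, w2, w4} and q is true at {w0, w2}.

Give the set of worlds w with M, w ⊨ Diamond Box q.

w0: successors {w1}; Box q there: w1:F. ✗
w1: successors {w2, w4}; Box q there: w2:F, w4:F. ✗
w2: successors {w3}; Box q there: w3:F. ✗
w3: successors {w4}; Box q there: w4:F. ✗
w4: successors {w5}; Box q there: w5:T. ✓
w5: no successors, so Diamond Box q fails. ✗

{w4}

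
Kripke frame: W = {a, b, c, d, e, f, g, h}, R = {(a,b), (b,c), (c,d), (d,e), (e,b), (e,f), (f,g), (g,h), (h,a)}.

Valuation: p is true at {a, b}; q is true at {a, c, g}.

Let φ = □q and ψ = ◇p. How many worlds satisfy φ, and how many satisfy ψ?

3 and 3

For □q:
a: successors {b}; q there: b:F. ✗
b: successors {c}; q there: c:T. ✓
c: successors {d}; q there: d:F. ✗
d: successors {e}; q there: e:F. ✗
e: successors {b, f}; q there: b:F, f:F. ✗
f: successors {g}; q there: g:T. ✓
g: successors {h}; q there: h:F. ✗
h: successors {a}; q there: a:T. ✓
— 3 worlds.
For ◇p:
a: successors {b}; p there: b:T. ✓
b: successors {c}; p there: c:F. ✗
c: successors {d}; p there: d:F. ✗
d: successors {e}; p there: e:F. ✗
e: successors {b, f}; p there: b:T, f:F. ✓
f: successors {g}; p there: g:F. ✗
g: successors {h}; p there: h:F. ✗
h: successors {a}; p there: a:T. ✓
— 3 worlds.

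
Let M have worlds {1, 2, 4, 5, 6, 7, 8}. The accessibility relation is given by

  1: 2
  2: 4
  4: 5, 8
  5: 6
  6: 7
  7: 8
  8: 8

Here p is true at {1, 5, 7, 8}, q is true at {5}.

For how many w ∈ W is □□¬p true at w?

1

1: successors {2}; □¬p there: 2:T. ✓
2: successors {4}; □¬p there: 4:F. ✗
4: successors {5, 8}; □¬p there: 5:T, 8:F. ✗
5: successors {6}; □¬p there: 6:F. ✗
6: successors {7}; □¬p there: 7:F. ✗
7: successors {8}; □¬p there: 8:F. ✗
8: successors {8}; □¬p there: 8:F. ✗
Satisfying worlds: {1}.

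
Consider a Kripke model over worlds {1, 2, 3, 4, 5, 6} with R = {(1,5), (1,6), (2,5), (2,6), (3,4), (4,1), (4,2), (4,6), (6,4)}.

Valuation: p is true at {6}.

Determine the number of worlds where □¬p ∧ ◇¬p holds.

2

1: □¬p is F, ◇¬p is T. ✗
2: □¬p is F, ◇¬p is T. ✗
3: □¬p is T, ◇¬p is T. ✓
4: □¬p is F, ◇¬p is T. ✗
5: □¬p is T, ◇¬p is F. ✗
6: □¬p is T, ◇¬p is T. ✓
Satisfying worlds: {3, 6}.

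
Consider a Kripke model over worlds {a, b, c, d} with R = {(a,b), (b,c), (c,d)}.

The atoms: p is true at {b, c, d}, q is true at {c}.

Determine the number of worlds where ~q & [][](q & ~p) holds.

a: ~q is T, [][](q & ~p) is F. ✗
b: ~q is T, [][](q & ~p) is F. ✗
c: ~q is F, [][](q & ~p) is T. ✗
d: ~q is T, [][](q & ~p) is T. ✓
Satisfying worlds: {d}.

1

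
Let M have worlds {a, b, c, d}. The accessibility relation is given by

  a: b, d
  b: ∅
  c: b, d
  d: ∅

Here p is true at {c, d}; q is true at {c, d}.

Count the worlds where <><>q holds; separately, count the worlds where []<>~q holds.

0 and 2

For <><>q:
a: successors {b, d}; <>q there: b:F, d:F. ✗
b: no successors, so <><>q fails. ✗
c: successors {b, d}; <>q there: b:F, d:F. ✗
d: no successors, so <><>q fails. ✗
— 0 worlds.
For []<>~q:
a: successors {b, d}; <>~q there: b:F, d:F. ✗
b: no successors, so []<>~q holds vacuously. ✓
c: successors {b, d}; <>~q there: b:F, d:F. ✗
d: no successors, so []<>~q holds vacuously. ✓
— 2 worlds.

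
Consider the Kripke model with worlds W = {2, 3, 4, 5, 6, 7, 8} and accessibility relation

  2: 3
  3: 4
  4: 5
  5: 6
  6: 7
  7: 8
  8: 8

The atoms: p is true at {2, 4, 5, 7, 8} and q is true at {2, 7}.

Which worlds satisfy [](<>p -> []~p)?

{4}

2: successors {3}; <>p -> []~p there: 3:F. ✗
3: successors {4}; <>p -> []~p there: 4:F. ✗
4: successors {5}; <>p -> []~p there: 5:T. ✓
5: successors {6}; <>p -> []~p there: 6:F. ✗
6: successors {7}; <>p -> []~p there: 7:F. ✗
7: successors {8}; <>p -> []~p there: 8:F. ✗
8: successors {8}; <>p -> []~p there: 8:F. ✗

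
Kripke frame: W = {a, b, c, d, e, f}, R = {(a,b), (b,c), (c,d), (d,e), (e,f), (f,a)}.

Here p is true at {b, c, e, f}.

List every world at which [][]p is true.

{a, c, d, f}

a: successors {b}; []p there: b:T. ✓
b: successors {c}; []p there: c:F. ✗
c: successors {d}; []p there: d:T. ✓
d: successors {e}; []p there: e:T. ✓
e: successors {f}; []p there: f:F. ✗
f: successors {a}; []p there: a:T. ✓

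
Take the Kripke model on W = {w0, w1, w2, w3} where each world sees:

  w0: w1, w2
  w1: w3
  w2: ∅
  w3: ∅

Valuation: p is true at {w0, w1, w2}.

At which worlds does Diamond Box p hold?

w0: successors {w1, w2}; Box p there: w1:F, w2:T. ✓
w1: successors {w3}; Box p there: w3:T. ✓
w2: no successors, so Diamond Box p fails. ✗
w3: no successors, so Diamond Box p fails. ✗

{w0, w1}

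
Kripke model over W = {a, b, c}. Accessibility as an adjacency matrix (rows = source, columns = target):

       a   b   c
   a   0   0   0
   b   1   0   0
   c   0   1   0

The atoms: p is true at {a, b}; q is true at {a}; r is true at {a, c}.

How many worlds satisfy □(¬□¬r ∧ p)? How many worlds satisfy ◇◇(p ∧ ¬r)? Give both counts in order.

2 and 0

For □(¬□¬r ∧ p):
a: no successors, so □(¬□¬r ∧ p) holds vacuously. ✓
b: successors {a}; ¬□¬r ∧ p there: a:F. ✗
c: successors {b}; ¬□¬r ∧ p there: b:T. ✓
— 2 worlds.
For ◇◇(p ∧ ¬r):
a: no successors, so ◇◇(p ∧ ¬r) fails. ✗
b: successors {a}; ◇(p ∧ ¬r) there: a:F. ✗
c: successors {b}; ◇(p ∧ ¬r) there: b:F. ✗
— 0 worlds.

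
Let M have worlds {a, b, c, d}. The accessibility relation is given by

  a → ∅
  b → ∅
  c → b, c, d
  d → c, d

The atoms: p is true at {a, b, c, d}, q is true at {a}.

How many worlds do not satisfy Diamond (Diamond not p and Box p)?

4

a: no successors, so Diamond (Diamond not p and Box p) fails. ✗
b: no successors, so Diamond (Diamond not p and Box p) fails. ✗
c: successors {b, c, d}; Diamond not p and Box p there: b:F, c:F, d:F. ✗
d: successors {c, d}; Diamond not p and Box p there: c:F, d:F. ✗
Satisfying worlds: ∅.
So Diamond (Diamond not p and Box p) fails at the other 4 worlds.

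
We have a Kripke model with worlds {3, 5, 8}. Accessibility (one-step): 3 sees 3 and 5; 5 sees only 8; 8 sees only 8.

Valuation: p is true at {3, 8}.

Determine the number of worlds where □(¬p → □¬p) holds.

3: successors {3, 5}; ¬p → □¬p there: 3:T, 5:F. ✗
5: successors {8}; ¬p → □¬p there: 8:T. ✓
8: successors {8}; ¬p → □¬p there: 8:T. ✓
Satisfying worlds: {5, 8}.

2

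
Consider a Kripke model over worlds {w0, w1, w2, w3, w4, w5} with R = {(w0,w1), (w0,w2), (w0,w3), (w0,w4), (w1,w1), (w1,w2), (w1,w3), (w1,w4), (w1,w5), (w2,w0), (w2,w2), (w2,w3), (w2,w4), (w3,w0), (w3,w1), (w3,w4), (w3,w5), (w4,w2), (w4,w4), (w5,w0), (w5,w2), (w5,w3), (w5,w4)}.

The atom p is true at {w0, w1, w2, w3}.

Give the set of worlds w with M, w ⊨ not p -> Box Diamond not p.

w0: not p is F, Box Diamond not p is T. ✓
w1: not p is F, Box Diamond not p is T. ✓
w2: not p is F, Box Diamond not p is T. ✓
w3: not p is F, Box Diamond not p is T. ✓
w4: not p is T, Box Diamond not p is T. ✓
w5: not p is T, Box Diamond not p is T. ✓

{w0, w1, w2, w3, w4, w5}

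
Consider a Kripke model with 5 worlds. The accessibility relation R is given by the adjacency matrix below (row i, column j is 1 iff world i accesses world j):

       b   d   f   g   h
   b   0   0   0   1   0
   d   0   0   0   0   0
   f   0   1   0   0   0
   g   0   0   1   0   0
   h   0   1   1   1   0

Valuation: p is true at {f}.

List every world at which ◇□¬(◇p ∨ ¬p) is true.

{b, f, h}

b: successors {g}; □¬(◇p ∨ ¬p) there: g:T. ✓
d: no successors, so ◇□¬(◇p ∨ ¬p) fails. ✗
f: successors {d}; □¬(◇p ∨ ¬p) there: d:T. ✓
g: successors {f}; □¬(◇p ∨ ¬p) there: f:F. ✗
h: successors {d, f, g}; □¬(◇p ∨ ¬p) there: d:T, f:F, g:T. ✓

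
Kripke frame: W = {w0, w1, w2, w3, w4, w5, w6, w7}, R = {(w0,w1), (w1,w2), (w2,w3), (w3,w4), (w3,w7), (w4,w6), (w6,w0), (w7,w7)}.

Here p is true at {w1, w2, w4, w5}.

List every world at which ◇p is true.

w0: successors {w1}; p there: w1:T. ✓
w1: successors {w2}; p there: w2:T. ✓
w2: successors {w3}; p there: w3:F. ✗
w3: successors {w4, w7}; p there: w4:T, w7:F. ✓
w4: successors {w6}; p there: w6:F. ✗
w5: no successors, so ◇p fails. ✗
w6: successors {w0}; p there: w0:F. ✗
w7: successors {w7}; p there: w7:F. ✗

{w0, w1, w3}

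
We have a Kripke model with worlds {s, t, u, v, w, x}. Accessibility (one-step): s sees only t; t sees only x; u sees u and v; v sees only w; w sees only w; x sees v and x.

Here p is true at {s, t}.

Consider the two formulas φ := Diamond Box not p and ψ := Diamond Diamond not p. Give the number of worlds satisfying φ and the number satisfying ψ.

6 and 6

For Diamond Box not p:
s: successors {t}; Box not p there: t:T. ✓
t: successors {x}; Box not p there: x:T. ✓
u: successors {u, v}; Box not p there: u:T, v:T. ✓
v: successors {w}; Box not p there: w:T. ✓
w: successors {w}; Box not p there: w:T. ✓
x: successors {v, x}; Box not p there: v:T, x:T. ✓
— 6 worlds.
For Diamond Diamond not p:
s: successors {t}; Diamond not p there: t:T. ✓
t: successors {x}; Diamond not p there: x:T. ✓
u: successors {u, v}; Diamond not p there: u:T, v:T. ✓
v: successors {w}; Diamond not p there: w:T. ✓
w: successors {w}; Diamond not p there: w:T. ✓
x: successors {v, x}; Diamond not p there: v:T, x:T. ✓
— 6 worlds.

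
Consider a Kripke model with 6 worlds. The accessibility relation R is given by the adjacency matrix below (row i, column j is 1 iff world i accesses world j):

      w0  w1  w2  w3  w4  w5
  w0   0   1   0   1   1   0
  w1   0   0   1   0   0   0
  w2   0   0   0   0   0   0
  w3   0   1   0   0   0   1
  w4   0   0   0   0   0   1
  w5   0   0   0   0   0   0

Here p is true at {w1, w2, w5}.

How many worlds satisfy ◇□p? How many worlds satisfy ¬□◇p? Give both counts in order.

For ◇□p:
w0: successors {w1, w3, w4}; □p there: w1:T, w3:T, w4:T. ✓
w1: successors {w2}; □p there: w2:T. ✓
w2: no successors, so ◇□p fails. ✗
w3: successors {w1, w5}; □p there: w1:T, w5:T. ✓
w4: successors {w5}; □p there: w5:T. ✓
w5: no successors, so ◇□p fails. ✗
— 4 worlds.
For ¬□◇p:
w0: □◇p is T. ✗
w1: □◇p is F. ✓
w2: □◇p is T. ✗
w3: □◇p is F. ✓
w4: □◇p is F. ✓
w5: □◇p is T. ✗
— 3 worlds.

4 and 3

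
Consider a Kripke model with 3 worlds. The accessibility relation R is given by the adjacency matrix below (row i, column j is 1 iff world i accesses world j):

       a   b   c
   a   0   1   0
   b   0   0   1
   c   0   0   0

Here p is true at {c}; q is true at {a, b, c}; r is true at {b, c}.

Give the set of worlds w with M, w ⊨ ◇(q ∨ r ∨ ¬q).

{a, b}

a: successors {b}; q ∨ r ∨ ¬q there: b:T. ✓
b: successors {c}; q ∨ r ∨ ¬q there: c:T. ✓
c: no successors, so ◇(q ∨ r ∨ ¬q) fails. ✗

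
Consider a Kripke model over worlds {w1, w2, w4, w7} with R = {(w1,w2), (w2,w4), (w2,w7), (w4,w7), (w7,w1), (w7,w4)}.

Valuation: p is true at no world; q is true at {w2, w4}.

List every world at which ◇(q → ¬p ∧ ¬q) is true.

w1: successors {w2}; q → ¬p ∧ ¬q there: w2:F. ✗
w2: successors {w4, w7}; q → ¬p ∧ ¬q there: w4:F, w7:T. ✓
w4: successors {w7}; q → ¬p ∧ ¬q there: w7:T. ✓
w7: successors {w1, w4}; q → ¬p ∧ ¬q there: w1:T, w4:F. ✓

{w2, w4, w7}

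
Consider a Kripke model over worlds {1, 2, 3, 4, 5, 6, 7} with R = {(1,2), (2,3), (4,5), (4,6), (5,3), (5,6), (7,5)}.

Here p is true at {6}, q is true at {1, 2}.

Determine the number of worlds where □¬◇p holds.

1: successors {2}; ¬◇p there: 2:T. ✓
2: successors {3}; ¬◇p there: 3:T. ✓
3: no successors, so □¬◇p holds vacuously. ✓
4: successors {5, 6}; ¬◇p there: 5:F, 6:T. ✗
5: successors {3, 6}; ¬◇p there: 3:T, 6:T. ✓
6: no successors, so □¬◇p holds vacuously. ✓
7: successors {5}; ¬◇p there: 5:F. ✗
Satisfying worlds: {1, 2, 3, 5, 6}.

5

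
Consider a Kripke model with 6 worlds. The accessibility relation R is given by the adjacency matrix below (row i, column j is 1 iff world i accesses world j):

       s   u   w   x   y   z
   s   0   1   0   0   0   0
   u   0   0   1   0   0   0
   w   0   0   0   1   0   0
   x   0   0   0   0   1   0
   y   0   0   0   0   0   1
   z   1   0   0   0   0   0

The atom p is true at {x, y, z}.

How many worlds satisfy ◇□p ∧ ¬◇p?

s: ◇□p is F, ¬◇p is T. ✗
u: ◇□p is T, ¬◇p is T. ✓
w: ◇□p is T, ¬◇p is F. ✗
x: ◇□p is T, ¬◇p is F. ✗
y: ◇□p is F, ¬◇p is F. ✗
z: ◇□p is F, ¬◇p is T. ✗
Satisfying worlds: {u}.

1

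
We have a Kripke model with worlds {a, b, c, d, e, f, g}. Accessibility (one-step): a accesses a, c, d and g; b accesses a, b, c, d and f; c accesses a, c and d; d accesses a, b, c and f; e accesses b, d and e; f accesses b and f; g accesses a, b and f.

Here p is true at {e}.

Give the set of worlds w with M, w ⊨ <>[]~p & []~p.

a: <>[]~p is T, []~p is T. ✓
b: <>[]~p is T, []~p is T. ✓
c: <>[]~p is T, []~p is T. ✓
d: <>[]~p is T, []~p is T. ✓
e: <>[]~p is T, []~p is F. ✗
f: <>[]~p is T, []~p is T. ✓
g: <>[]~p is T, []~p is T. ✓

{a, b, c, d, f, g}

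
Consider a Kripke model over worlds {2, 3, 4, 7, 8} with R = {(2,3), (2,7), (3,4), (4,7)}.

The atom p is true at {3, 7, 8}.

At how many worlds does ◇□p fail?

2: successors {3, 7}; □p there: 3:F, 7:T. ✓
3: successors {4}; □p there: 4:T. ✓
4: successors {7}; □p there: 7:T. ✓
7: no successors, so ◇□p fails. ✗
8: no successors, so ◇□p fails. ✗
Satisfying worlds: {2, 3, 4}.
So ◇□p fails at the other 2 worlds.

2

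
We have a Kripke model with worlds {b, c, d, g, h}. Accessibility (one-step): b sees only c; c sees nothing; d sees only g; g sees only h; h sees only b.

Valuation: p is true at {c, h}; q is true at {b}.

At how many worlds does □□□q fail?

b: successors {c}; □□q there: c:T. ✓
c: no successors, so □□□q holds vacuously. ✓
d: successors {g}; □□q there: g:T. ✓
g: successors {h}; □□q there: h:F. ✗
h: successors {b}; □□q there: b:T. ✓
Satisfying worlds: {b, c, d, h}.
So □□□q fails at the other 1 world.

1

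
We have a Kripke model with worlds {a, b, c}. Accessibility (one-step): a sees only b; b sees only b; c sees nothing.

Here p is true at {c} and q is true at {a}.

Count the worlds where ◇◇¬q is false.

a: successors {b}; ◇¬q there: b:T. ✓
b: successors {b}; ◇¬q there: b:T. ✓
c: no successors, so ◇◇¬q fails. ✗
Satisfying worlds: {a, b}.
So ◇◇¬q fails at the other 1 world.

1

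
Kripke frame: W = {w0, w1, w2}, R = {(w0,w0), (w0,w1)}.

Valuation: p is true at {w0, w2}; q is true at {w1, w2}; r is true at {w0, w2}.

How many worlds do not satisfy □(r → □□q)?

w0: successors {w0, w1}; r → □□q there: w0:F, w1:T. ✗
w1: no successors, so □(r → □□q) holds vacuously. ✓
w2: no successors, so □(r → □□q) holds vacuously. ✓
Satisfying worlds: {w1, w2}.
So □(r → □□q) fails at the other 1 world.

1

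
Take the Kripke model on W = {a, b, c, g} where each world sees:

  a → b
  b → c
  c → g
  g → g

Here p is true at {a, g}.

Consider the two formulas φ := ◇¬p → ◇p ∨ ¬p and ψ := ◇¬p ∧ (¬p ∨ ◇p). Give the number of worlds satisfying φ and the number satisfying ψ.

3 and 1

For ◇¬p → ◇p ∨ ¬p:
a: ◇¬p is T, ◇p ∨ ¬p is F. ✗
b: ◇¬p is T, ◇p ∨ ¬p is T. ✓
c: ◇¬p is F, ◇p ∨ ¬p is T. ✓
g: ◇¬p is F, ◇p ∨ ¬p is T. ✓
— 3 worlds.
For ◇¬p ∧ (¬p ∨ ◇p):
a: ◇¬p is T, ¬p ∨ ◇p is F. ✗
b: ◇¬p is T, ¬p ∨ ◇p is T. ✓
c: ◇¬p is F, ¬p ∨ ◇p is T. ✗
g: ◇¬p is F, ¬p ∨ ◇p is T. ✗
— 1 world.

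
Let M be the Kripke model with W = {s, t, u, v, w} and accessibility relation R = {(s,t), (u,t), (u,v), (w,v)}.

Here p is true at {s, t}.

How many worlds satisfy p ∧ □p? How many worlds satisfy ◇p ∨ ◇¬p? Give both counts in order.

For p ∧ □p:
s: p is T, □p is T. ✓
t: p is T, □p is T. ✓
u: p is F, □p is F. ✗
v: p is F, □p is T. ✗
w: p is F, □p is F. ✗
— 2 worlds.
For ◇p ∨ ◇¬p:
s: ◇p is T, ◇¬p is F. ✓
t: ◇p is F, ◇¬p is F. ✗
u: ◇p is T, ◇¬p is T. ✓
v: ◇p is F, ◇¬p is F. ✗
w: ◇p is F, ◇¬p is T. ✓
— 3 worlds.

2 and 3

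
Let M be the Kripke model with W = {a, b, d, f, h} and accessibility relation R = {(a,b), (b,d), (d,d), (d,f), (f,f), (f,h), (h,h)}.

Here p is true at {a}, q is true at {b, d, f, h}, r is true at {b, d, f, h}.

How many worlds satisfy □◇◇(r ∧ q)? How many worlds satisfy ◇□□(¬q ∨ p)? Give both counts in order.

For □◇◇(r ∧ q):
a: successors {b}; ◇◇(r ∧ q) there: b:T. ✓
b: successors {d}; ◇◇(r ∧ q) there: d:T. ✓
d: successors {d, f}; ◇◇(r ∧ q) there: d:T, f:T. ✓
f: successors {f, h}; ◇◇(r ∧ q) there: f:T, h:T. ✓
h: successors {h}; ◇◇(r ∧ q) there: h:T. ✓
— 5 worlds.
For ◇□□(¬q ∨ p):
a: successors {b}; □□(¬q ∨ p) there: b:F. ✗
b: successors {d}; □□(¬q ∨ p) there: d:F. ✗
d: successors {d, f}; □□(¬q ∨ p) there: d:F, f:F. ✗
f: successors {f, h}; □□(¬q ∨ p) there: f:F, h:F. ✗
h: successors {h}; □□(¬q ∨ p) there: h:F. ✗
— 0 worlds.

5 and 0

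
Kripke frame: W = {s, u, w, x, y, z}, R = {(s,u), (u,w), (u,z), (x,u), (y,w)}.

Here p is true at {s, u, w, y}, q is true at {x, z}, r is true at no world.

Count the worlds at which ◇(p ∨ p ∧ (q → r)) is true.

s: successors {u}; p ∨ p ∧ (q → r) there: u:T. ✓
u: successors {w, z}; p ∨ p ∧ (q → r) there: w:T, z:F. ✓
w: no successors, so ◇(p ∨ p ∧ (q → r)) fails. ✗
x: successors {u}; p ∨ p ∧ (q → r) there: u:T. ✓
y: successors {w}; p ∨ p ∧ (q → r) there: w:T. ✓
z: no successors, so ◇(p ∨ p ∧ (q → r)) fails. ✗
Satisfying worlds: {s, u, x, y}.

4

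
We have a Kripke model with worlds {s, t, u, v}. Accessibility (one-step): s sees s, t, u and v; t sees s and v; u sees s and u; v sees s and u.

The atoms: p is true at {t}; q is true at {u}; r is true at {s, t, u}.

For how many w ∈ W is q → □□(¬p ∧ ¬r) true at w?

s: q is F, □□(¬p ∧ ¬r) is F. ✓
t: q is F, □□(¬p ∧ ¬r) is F. ✓
u: q is T, □□(¬p ∧ ¬r) is F. ✗
v: q is F, □□(¬p ∧ ¬r) is F. ✓
Satisfying worlds: {s, t, v}.

3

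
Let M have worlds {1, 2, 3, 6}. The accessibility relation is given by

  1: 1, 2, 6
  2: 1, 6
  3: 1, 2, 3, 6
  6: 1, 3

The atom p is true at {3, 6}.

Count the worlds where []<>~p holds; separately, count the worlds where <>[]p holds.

For []<>~p:
1: successors {1, 2, 6}; <>~p there: 1:T, 2:T, 6:T. ✓
2: successors {1, 6}; <>~p there: 1:T, 6:T. ✓
3: successors {1, 2, 3, 6}; <>~p there: 1:T, 2:T, 3:T, 6:T. ✓
6: successors {1, 3}; <>~p there: 1:T, 3:T. ✓
— 4 worlds.
For <>[]p:
1: successors {1, 2, 6}; []p there: 1:F, 2:F, 6:F. ✗
2: successors {1, 6}; []p there: 1:F, 6:F. ✗
3: successors {1, 2, 3, 6}; []p there: 1:F, 2:F, 3:F, 6:F. ✗
6: successors {1, 3}; []p there: 1:F, 3:F. ✗
— 0 worlds.

4 and 0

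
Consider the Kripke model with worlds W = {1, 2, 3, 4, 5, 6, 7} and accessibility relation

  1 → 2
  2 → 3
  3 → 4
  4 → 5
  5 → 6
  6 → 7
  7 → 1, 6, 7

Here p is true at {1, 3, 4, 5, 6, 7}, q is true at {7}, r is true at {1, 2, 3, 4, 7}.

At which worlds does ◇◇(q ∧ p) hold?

1: successors {2}; ◇(q ∧ p) there: 2:F. ✗
2: successors {3}; ◇(q ∧ p) there: 3:F. ✗
3: successors {4}; ◇(q ∧ p) there: 4:F. ✗
4: successors {5}; ◇(q ∧ p) there: 5:F. ✗
5: successors {6}; ◇(q ∧ p) there: 6:T. ✓
6: successors {7}; ◇(q ∧ p) there: 7:T. ✓
7: successors {1, 6, 7}; ◇(q ∧ p) there: 1:F, 6:T, 7:T. ✓

{5, 6, 7}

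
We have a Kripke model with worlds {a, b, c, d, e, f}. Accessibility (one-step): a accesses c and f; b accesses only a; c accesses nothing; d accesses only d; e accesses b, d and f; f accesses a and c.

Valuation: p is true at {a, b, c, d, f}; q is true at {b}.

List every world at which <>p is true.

{a, b, d, e, f}

a: successors {c, f}; p there: c:T, f:T. ✓
b: successors {a}; p there: a:T. ✓
c: no successors, so <>p fails. ✗
d: successors {d}; p there: d:T. ✓
e: successors {b, d, f}; p there: b:T, d:T, f:T. ✓
f: successors {a, c}; p there: a:T, c:T. ✓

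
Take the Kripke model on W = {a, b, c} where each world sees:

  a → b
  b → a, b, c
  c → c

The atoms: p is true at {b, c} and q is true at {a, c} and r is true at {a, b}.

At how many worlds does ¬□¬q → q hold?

a: ¬□¬q is F, q is T. ✓
b: ¬□¬q is T, q is F. ✗
c: ¬□¬q is T, q is T. ✓
Satisfying worlds: {a, c}.

2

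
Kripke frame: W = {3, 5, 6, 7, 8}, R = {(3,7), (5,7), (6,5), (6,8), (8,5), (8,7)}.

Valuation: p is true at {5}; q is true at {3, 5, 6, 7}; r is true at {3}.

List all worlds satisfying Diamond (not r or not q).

{3, 5, 6, 8}

3: successors {7}; not r or not q there: 7:T. ✓
5: successors {7}; not r or not q there: 7:T. ✓
6: successors {5, 8}; not r or not q there: 5:T, 8:T. ✓
7: no successors, so Diamond (not r or not q) fails. ✗
8: successors {5, 7}; not r or not q there: 5:T, 7:T. ✓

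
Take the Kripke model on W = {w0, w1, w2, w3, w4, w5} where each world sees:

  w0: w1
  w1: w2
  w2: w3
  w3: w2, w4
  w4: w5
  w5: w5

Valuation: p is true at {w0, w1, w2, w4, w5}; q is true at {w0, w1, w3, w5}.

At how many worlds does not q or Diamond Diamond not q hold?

w0: not q is F, Diamond Diamond not q is T. ✓
w1: not q is F, Diamond Diamond not q is F. ✗
w2: not q is T, Diamond Diamond not q is T. ✓
w3: not q is F, Diamond Diamond not q is F. ✗
w4: not q is T, Diamond Diamond not q is F. ✓
w5: not q is F, Diamond Diamond not q is F. ✗
Satisfying worlds: {w0, w2, w4}.

3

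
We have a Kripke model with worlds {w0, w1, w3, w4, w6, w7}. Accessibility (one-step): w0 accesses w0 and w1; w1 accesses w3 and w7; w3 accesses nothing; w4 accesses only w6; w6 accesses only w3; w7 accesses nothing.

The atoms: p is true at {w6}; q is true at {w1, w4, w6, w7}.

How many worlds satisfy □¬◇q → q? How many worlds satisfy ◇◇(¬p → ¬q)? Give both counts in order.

5 and 2

For □¬◇q → q:
w0: □¬◇q is F, q is F. ✓
w1: □¬◇q is T, q is T. ✓
w3: □¬◇q is T, q is F. ✗
w4: □¬◇q is T, q is T. ✓
w6: □¬◇q is T, q is T. ✓
w7: □¬◇q is T, q is T. ✓
— 5 worlds.
For ◇◇(¬p → ¬q):
w0: successors {w0, w1}; ◇(¬p → ¬q) there: w0:T, w1:T. ✓
w1: successors {w3, w7}; ◇(¬p → ¬q) there: w3:F, w7:F. ✗
w3: no successors, so ◇◇(¬p → ¬q) fails. ✗
w4: successors {w6}; ◇(¬p → ¬q) there: w6:T. ✓
w6: successors {w3}; ◇(¬p → ¬q) there: w3:F. ✗
w7: no successors, so ◇◇(¬p → ¬q) fails. ✗
— 2 worlds.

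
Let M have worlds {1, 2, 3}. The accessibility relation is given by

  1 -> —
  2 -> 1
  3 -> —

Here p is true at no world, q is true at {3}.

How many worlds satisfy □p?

2

1: no successors, so □p holds vacuously. ✓
2: successors {1}; p there: 1:F. ✗
3: no successors, so □p holds vacuously. ✓
Satisfying worlds: {1, 3}.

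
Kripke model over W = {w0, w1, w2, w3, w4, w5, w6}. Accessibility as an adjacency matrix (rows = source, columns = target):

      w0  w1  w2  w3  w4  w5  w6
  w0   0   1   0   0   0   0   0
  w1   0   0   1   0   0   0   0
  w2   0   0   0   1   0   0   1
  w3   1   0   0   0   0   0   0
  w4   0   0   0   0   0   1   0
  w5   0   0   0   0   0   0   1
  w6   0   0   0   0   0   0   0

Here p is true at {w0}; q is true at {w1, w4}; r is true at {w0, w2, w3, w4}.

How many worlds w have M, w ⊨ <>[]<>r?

w0: successors {w1}; []<>r there: w1:T. ✓
w1: successors {w2}; []<>r there: w2:F. ✗
w2: successors {w3, w6}; []<>r there: w3:F, w6:T. ✓
w3: successors {w0}; []<>r there: w0:T. ✓
w4: successors {w5}; []<>r there: w5:F. ✗
w5: successors {w6}; []<>r there: w6:T. ✓
w6: no successors, so <>[]<>r fails. ✗
Satisfying worlds: {w0, w2, w3, w5}.

4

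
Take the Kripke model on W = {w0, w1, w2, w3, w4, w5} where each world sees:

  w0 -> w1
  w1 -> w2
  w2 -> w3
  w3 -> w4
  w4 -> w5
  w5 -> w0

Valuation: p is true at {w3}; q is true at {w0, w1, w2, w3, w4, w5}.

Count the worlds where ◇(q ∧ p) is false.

5

w0: successors {w1}; q ∧ p there: w1:F. ✗
w1: successors {w2}; q ∧ p there: w2:F. ✗
w2: successors {w3}; q ∧ p there: w3:T. ✓
w3: successors {w4}; q ∧ p there: w4:F. ✗
w4: successors {w5}; q ∧ p there: w5:F. ✗
w5: successors {w0}; q ∧ p there: w0:F. ✗
Satisfying worlds: {w2}.
So ◇(q ∧ p) fails at the other 5 worlds.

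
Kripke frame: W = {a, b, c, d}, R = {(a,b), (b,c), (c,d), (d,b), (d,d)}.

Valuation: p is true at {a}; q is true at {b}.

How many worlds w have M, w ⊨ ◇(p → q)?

a: successors {b}; p → q there: b:T. ✓
b: successors {c}; p → q there: c:T. ✓
c: successors {d}; p → q there: d:T. ✓
d: successors {b, d}; p → q there: b:T, d:T. ✓
Satisfying worlds: {a, b, c, d}.

4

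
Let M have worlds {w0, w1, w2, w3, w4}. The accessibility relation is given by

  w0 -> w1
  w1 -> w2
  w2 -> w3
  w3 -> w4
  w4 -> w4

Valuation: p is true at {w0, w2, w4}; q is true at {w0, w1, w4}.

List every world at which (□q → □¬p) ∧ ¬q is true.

w0: □q → □¬p is T, ¬q is F. ✗
w1: □q → □¬p is T, ¬q is F. ✗
w2: □q → □¬p is T, ¬q is T. ✓
w3: □q → □¬p is F, ¬q is T. ✗
w4: □q → □¬p is F, ¬q is F. ✗

{w2}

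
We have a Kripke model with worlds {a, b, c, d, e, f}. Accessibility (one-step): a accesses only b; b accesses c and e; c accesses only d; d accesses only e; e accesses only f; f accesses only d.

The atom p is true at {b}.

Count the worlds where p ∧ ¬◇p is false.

a: p is F, ¬◇p is F. ✗
b: p is T, ¬◇p is T. ✓
c: p is F, ¬◇p is T. ✗
d: p is F, ¬◇p is T. ✗
e: p is F, ¬◇p is T. ✗
f: p is F, ¬◇p is T. ✗
Satisfying worlds: {b}.
So p ∧ ¬◇p fails at the other 5 worlds.

5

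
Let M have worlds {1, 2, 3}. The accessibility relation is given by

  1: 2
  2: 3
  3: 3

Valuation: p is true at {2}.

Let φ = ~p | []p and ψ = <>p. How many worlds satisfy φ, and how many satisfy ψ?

For ~p | []p:
1: ~p is T, []p is T. ✓
2: ~p is F, []p is F. ✗
3: ~p is T, []p is F. ✓
— 2 worlds.
For <>p:
1: successors {2}; p there: 2:T. ✓
2: successors {3}; p there: 3:F. ✗
3: successors {3}; p there: 3:F. ✗
— 1 world.

2 and 1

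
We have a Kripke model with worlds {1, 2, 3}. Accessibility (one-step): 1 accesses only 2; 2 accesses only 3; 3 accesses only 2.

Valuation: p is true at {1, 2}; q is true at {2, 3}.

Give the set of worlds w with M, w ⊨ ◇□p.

{2}

1: successors {2}; □p there: 2:F. ✗
2: successors {3}; □p there: 3:T. ✓
3: successors {2}; □p there: 2:F. ✗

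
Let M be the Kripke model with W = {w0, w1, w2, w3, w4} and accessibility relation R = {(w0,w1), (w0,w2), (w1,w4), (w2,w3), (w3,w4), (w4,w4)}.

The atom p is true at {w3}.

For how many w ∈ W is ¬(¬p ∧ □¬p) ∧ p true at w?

w0: ¬(¬p ∧ □¬p) is F, p is F. ✗
w1: ¬(¬p ∧ □¬p) is F, p is F. ✗
w2: ¬(¬p ∧ □¬p) is T, p is F. ✗
w3: ¬(¬p ∧ □¬p) is T, p is T. ✓
w4: ¬(¬p ∧ □¬p) is F, p is F. ✗
Satisfying worlds: {w3}.

1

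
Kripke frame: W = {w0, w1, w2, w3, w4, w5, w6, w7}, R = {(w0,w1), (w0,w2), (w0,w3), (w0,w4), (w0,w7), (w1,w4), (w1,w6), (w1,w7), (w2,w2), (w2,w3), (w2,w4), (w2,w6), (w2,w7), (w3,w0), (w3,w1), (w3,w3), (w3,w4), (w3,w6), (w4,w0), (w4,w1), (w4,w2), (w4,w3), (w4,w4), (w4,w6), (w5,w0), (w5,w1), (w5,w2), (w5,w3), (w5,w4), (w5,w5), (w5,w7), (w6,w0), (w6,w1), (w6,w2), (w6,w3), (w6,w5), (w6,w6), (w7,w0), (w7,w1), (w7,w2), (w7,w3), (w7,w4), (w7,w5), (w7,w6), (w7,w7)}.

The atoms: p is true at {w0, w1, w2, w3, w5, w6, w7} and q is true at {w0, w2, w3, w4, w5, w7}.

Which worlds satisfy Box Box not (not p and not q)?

{w0, w1, w2, w3, w4, w5, w6, w7}

w0: successors {w1, w2, w3, w4, w7}; Box not (not p and not q) there: w1:T, w2:T, w3:T, w4:T, w7:T. ✓
w1: successors {w4, w6, w7}; Box not (not p and not q) there: w4:T, w6:T, w7:T. ✓
w2: successors {w2, w3, w4, w6, w7}; Box not (not p and not q) there: w2:T, w3:T, w4:T, w6:T, w7:T. ✓
w3: successors {w0, w1, w3, w4, w6}; Box not (not p and not q) there: w0:T, w1:T, w3:T, w4:T, w6:T. ✓
w4: successors {w0, w1, w2, w3, w4, w6}; Box not (not p and not q) there: w0:T, w1:T, w2:T, w3:T, w4:T, w6:T. ✓
w5: successors {w0, w1, w2, w3, w4, w5, w7}; Box not (not p and not q) there: w0:T, w1:T, w2:T, w3:T, w4:T, w5:T, w7:T. ✓
w6: successors {w0, w1, w2, w3, w5, w6}; Box not (not p and not q) there: w0:T, w1:T, w2:T, w3:T, w5:T, w6:T. ✓
w7: successors {w0, w1, w2, w3, w4, w5, w6, w7}; Box not (not p and not q) there: w0:T, w1:T, w2:T, w3:T, w4:T, w5:T, w6:T, w7:T. ✓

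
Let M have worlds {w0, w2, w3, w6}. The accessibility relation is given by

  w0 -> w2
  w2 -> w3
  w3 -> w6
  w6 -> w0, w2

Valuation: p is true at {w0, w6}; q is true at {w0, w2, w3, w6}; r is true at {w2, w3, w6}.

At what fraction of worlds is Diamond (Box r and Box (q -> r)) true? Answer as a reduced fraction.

3/4

w0: successors {w2}; Box r and Box (q -> r) there: w2:T. ✓
w2: successors {w3}; Box r and Box (q -> r) there: w3:T. ✓
w3: successors {w6}; Box r and Box (q -> r) there: w6:F. ✗
w6: successors {w0, w2}; Box r and Box (q -> r) there: w0:T, w2:T. ✓
That's 3 of 4 worlds, so 3/4.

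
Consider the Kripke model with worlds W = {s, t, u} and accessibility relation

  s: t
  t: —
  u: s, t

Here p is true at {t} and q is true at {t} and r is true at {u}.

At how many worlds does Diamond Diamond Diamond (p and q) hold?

s: successors {t}; Diamond Diamond (p and q) there: t:F. ✗
t: no successors, so Diamond Diamond Diamond (p and q) fails. ✗
u: successors {s, t}; Diamond Diamond (p and q) there: s:F, t:F. ✗
Satisfying worlds: ∅.

0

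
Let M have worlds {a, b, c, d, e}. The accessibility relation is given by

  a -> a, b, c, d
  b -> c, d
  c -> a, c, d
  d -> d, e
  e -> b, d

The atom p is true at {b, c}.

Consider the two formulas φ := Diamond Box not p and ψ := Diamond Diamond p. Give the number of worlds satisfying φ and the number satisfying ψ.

5 and 5

For Diamond Box not p:
a: successors {a, b, c, d}; Box not p there: a:F, b:F, c:F, d:T. ✓
b: successors {c, d}; Box not p there: c:F, d:T. ✓
c: successors {a, c, d}; Box not p there: a:F, c:F, d:T. ✓
d: successors {d, e}; Box not p there: d:T, e:F. ✓
e: successors {b, d}; Box not p there: b:F, d:T. ✓
— 5 worlds.
For Diamond Diamond p:
a: successors {a, b, c, d}; Diamond p there: a:T, b:T, c:T, d:F. ✓
b: successors {c, d}; Diamond p there: c:T, d:F. ✓
c: successors {a, c, d}; Diamond p there: a:T, c:T, d:F. ✓
d: successors {d, e}; Diamond p there: d:F, e:T. ✓
e: successors {b, d}; Diamond p there: b:T, d:F. ✓
— 5 worlds.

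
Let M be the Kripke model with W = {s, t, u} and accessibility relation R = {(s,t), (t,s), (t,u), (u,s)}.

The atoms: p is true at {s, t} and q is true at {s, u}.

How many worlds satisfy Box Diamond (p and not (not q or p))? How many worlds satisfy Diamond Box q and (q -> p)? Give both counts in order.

0 and 2

For Box Diamond (p and not (not q or p)):
s: successors {t}; Diamond (p and not (not q or p)) there: t:F. ✗
t: successors {s, u}; Diamond (p and not (not q or p)) there: s:F, u:F. ✗
u: successors {s}; Diamond (p and not (not q or p)) there: s:F. ✗
— 0 worlds.
For Diamond Box q and (q -> p):
s: Diamond Box q is T, q -> p is T. ✓
t: Diamond Box q is T, q -> p is T. ✓
u: Diamond Box q is F, q -> p is F. ✗
— 2 worlds.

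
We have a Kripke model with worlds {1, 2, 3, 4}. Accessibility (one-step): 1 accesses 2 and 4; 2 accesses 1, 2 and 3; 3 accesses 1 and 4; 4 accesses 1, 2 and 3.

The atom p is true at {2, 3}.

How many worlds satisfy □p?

0

1: successors {2, 4}; p there: 2:T, 4:F. ✗
2: successors {1, 2, 3}; p there: 1:F, 2:T, 3:T. ✗
3: successors {1, 4}; p there: 1:F, 4:F. ✗
4: successors {1, 2, 3}; p there: 1:F, 2:T, 3:T. ✗
Satisfying worlds: ∅.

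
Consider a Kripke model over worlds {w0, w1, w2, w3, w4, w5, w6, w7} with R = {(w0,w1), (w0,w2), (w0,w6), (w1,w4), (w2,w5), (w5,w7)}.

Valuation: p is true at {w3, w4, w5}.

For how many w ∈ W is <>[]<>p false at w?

5

w0: successors {w1, w2, w6}; []<>p there: w1:F, w2:F, w6:T. ✓
w1: successors {w4}; []<>p there: w4:T. ✓
w2: successors {w5}; []<>p there: w5:F. ✗
w3: no successors, so <>[]<>p fails. ✗
w4: no successors, so <>[]<>p fails. ✗
w5: successors {w7}; []<>p there: w7:T. ✓
w6: no successors, so <>[]<>p fails. ✗
w7: no successors, so <>[]<>p fails. ✗
Satisfying worlds: {w0, w1, w5}.
So <>[]<>p fails at the other 5 worlds.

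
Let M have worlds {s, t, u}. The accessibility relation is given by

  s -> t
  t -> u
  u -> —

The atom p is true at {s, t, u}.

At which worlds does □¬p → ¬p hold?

s: □¬p is F, ¬p is F. ✓
t: □¬p is F, ¬p is F. ✓
u: □¬p is T, ¬p is F. ✗

{s, t}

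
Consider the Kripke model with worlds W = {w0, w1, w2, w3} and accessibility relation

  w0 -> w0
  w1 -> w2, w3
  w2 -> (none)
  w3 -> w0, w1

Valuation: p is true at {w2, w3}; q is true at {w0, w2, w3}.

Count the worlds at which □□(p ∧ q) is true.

w0: successors {w0}; □(p ∧ q) there: w0:F. ✗
w1: successors {w2, w3}; □(p ∧ q) there: w2:T, w3:F. ✗
w2: no successors, so □□(p ∧ q) holds vacuously. ✓
w3: successors {w0, w1}; □(p ∧ q) there: w0:F, w1:T. ✗
Satisfying worlds: {w2}.

1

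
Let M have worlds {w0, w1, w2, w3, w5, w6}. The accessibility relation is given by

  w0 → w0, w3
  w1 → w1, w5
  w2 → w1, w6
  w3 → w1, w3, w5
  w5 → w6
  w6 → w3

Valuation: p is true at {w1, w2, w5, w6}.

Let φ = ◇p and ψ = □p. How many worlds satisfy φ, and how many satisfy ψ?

4 and 3

For ◇p:
w0: successors {w0, w3}; p there: w0:F, w3:F. ✗
w1: successors {w1, w5}; p there: w1:T, w5:T. ✓
w2: successors {w1, w6}; p there: w1:T, w6:T. ✓
w3: successors {w1, w3, w5}; p there: w1:T, w3:F, w5:T. ✓
w5: successors {w6}; p there: w6:T. ✓
w6: successors {w3}; p there: w3:F. ✗
— 4 worlds.
For □p:
w0: successors {w0, w3}; p there: w0:F, w3:F. ✗
w1: successors {w1, w5}; p there: w1:T, w5:T. ✓
w2: successors {w1, w6}; p there: w1:T, w6:T. ✓
w3: successors {w1, w3, w5}; p there: w1:T, w3:F, w5:T. ✗
w5: successors {w6}; p there: w6:T. ✓
w6: successors {w3}; p there: w3:F. ✗
— 3 worlds.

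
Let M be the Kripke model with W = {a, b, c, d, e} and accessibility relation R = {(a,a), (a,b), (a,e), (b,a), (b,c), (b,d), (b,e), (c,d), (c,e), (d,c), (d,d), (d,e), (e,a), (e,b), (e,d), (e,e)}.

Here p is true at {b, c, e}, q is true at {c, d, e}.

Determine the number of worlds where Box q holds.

2

a: successors {a, b, e}; q there: a:F, b:F, e:T. ✗
b: successors {a, c, d, e}; q there: a:F, c:T, d:T, e:T. ✗
c: successors {d, e}; q there: d:T, e:T. ✓
d: successors {c, d, e}; q there: c:T, d:T, e:T. ✓
e: successors {a, b, d, e}; q there: a:F, b:F, d:T, e:T. ✗
Satisfying worlds: {c, d}.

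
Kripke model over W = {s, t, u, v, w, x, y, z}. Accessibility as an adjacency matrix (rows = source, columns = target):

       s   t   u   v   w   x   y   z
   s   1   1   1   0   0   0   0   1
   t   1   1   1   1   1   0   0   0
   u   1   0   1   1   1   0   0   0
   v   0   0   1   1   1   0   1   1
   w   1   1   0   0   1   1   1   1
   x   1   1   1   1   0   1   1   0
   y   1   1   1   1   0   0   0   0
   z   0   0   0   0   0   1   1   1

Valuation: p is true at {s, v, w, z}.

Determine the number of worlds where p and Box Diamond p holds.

s: p is T, Box Diamond p is T. ✓
t: p is F, Box Diamond p is T. ✗
u: p is F, Box Diamond p is T. ✗
v: p is T, Box Diamond p is T. ✓
w: p is T, Box Diamond p is T. ✓
x: p is F, Box Diamond p is T. ✗
y: p is F, Box Diamond p is T. ✗
z: p is T, Box Diamond p is T. ✓
Satisfying worlds: {s, v, w, z}.

4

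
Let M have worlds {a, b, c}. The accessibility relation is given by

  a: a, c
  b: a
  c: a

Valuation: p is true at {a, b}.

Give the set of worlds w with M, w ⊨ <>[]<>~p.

{a}

a: successors {a, c}; []<>~p there: a:F, c:T. ✓
b: successors {a}; []<>~p there: a:F. ✗
c: successors {a}; []<>~p there: a:F. ✗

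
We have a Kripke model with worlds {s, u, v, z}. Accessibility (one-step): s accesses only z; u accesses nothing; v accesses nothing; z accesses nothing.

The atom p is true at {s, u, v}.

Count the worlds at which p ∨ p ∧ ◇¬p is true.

s: p is T, p ∧ ◇¬p is T. ✓
u: p is T, p ∧ ◇¬p is F. ✓
v: p is T, p ∧ ◇¬p is F. ✓
z: p is F, p ∧ ◇¬p is F. ✗
Satisfying worlds: {s, u, v}.

3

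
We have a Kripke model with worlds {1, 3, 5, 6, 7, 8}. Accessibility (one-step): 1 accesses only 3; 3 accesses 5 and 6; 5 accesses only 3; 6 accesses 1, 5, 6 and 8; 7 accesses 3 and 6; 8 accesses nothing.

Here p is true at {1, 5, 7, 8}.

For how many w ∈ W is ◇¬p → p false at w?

2

1: ◇¬p is T, p is T. ✓
3: ◇¬p is T, p is F. ✗
5: ◇¬p is T, p is T. ✓
6: ◇¬p is T, p is F. ✗
7: ◇¬p is T, p is T. ✓
8: ◇¬p is F, p is T. ✓
Satisfying worlds: {1, 5, 7, 8}.
So ◇¬p → p fails at the other 2 worlds.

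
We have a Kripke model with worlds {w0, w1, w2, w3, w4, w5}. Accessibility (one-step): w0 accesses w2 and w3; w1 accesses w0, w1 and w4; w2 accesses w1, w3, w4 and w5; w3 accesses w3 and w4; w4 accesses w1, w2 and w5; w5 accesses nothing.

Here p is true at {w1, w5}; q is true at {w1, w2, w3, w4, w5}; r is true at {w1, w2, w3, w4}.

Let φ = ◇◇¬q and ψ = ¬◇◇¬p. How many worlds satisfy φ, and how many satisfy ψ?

3 and 1

For ◇◇¬q:
w0: successors {w2, w3}; ◇¬q there: w2:F, w3:F. ✗
w1: successors {w0, w1, w4}; ◇¬q there: w0:F, w1:T, w4:F. ✓
w2: successors {w1, w3, w4, w5}; ◇¬q there: w1:T, w3:F, w4:F, w5:F. ✓
w3: successors {w3, w4}; ◇¬q there: w3:F, w4:F. ✗
w4: successors {w1, w2, w5}; ◇¬q there: w1:T, w2:F, w5:F. ✓
w5: no successors, so ◇◇¬q fails. ✗
— 3 worlds.
For ¬◇◇¬p:
w0: ◇◇¬p is T. ✗
w1: ◇◇¬p is T. ✗
w2: ◇◇¬p is T. ✗
w3: ◇◇¬p is T. ✗
w4: ◇◇¬p is T. ✗
w5: ◇◇¬p is F. ✓
— 1 world.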